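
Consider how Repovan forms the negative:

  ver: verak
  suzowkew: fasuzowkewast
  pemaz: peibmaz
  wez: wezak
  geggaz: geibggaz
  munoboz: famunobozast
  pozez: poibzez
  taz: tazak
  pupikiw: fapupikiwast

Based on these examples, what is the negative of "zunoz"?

zuibnoz

taz and pemaz both end in -z yet inflect differently (tazak, peibmaz), so the final letter is not what conditions the rule; the number of vowels is.
"zunoz" has 2 vowels. The stems with 2 vowels (pemaz → peibmaz, pozez → poibzez, geggaz → geibggaz) insert -ib- after the first vowel.
So zunoz → zuibnoz.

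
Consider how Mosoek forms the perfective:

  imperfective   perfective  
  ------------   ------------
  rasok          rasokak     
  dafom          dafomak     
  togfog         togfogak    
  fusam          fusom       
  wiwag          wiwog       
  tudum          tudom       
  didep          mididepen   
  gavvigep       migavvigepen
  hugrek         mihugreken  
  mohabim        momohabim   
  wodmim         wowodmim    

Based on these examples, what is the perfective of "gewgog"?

gewgogak

"gewgog" has last vowel 'o'. The stems whose last vowel is 'o' (rasok → rasokak, dafom → dafomak, togfog → togfogak) add -ak.
The other patterns: stems whose last vowel is 'a' or 'u' change the last vowel to 'o'; stems whose last vowel is 'e' add mi- … -en around the stem; stems whose last vowel is 'i' repeat the first consonant+vowel as a prefix.
So gewgog → gewgogak.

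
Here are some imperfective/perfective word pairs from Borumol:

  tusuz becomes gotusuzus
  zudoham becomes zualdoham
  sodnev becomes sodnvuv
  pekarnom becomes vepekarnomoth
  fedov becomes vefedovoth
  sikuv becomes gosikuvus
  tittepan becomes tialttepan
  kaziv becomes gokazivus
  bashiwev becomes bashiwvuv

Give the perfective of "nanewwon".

bashiwev and fedov both end in -v yet inflect differently (bashiwvuv, vefedovoth), so the final letter is not what conditions the rule; the last vowel is.
"nanewwon" has last vowel 'o'. The stems whose last vowel is 'o' (fedov → vefedovoth, pekarnom → vepekarnomoth) add ve- … -oth around the stem.
The other patterns: stems whose last vowel is 'a' insert -al- after the first vowel; stems whose last vowel is 'e' delete the last vowel and add -uv; stems whose last vowel is 'i' or 'u' add go- … -us around the stem.
So nanewwon → venanewwonoth.

venanewwonoth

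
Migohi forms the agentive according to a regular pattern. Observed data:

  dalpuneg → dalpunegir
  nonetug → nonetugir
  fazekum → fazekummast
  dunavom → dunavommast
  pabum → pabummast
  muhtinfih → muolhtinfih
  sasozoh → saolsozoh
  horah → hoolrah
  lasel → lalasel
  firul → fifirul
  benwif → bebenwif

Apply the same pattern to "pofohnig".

pofohnigir

nonetug and fazekum both have last vowel 'u' yet inflect differently (nonetugir, fazekummast), so the last vowel is not what conditions the rule; the final letter is.
"pofohnig" ends in -g. The stems ending in -g (dalpuneg → dalpunegir, nonetug → nonetugir) add -ir.
The other patterns: stems ending in -m double the final consonant and add -ast; stems ending in -h insert -ol- after the first vowel; stems ending in -f or -l repeat the first consonant+vowel as a prefix.
So pofohnig → pofohnigir.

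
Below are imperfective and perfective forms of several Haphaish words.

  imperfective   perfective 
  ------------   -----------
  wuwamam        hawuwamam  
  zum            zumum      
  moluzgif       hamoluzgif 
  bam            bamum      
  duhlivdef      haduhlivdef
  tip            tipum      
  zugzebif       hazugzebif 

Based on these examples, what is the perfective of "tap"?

tapum

wuwamam and bam both end in -m yet inflect differently (hawuwamam, bamum), so the final letter is not what conditions the rule; the number of vowels is.
"tap" has 1 vowel. The stems with 1 vowel (tip → tipum, bam → bamum, zum → zumum) add -um.
So tap → tapum.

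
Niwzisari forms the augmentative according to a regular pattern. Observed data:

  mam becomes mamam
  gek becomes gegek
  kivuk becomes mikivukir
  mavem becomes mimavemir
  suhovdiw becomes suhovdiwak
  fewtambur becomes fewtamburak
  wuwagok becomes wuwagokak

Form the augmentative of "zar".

zazar

gek and kivuk both end in -k yet inflect differently (gegek, mikivukir), so the final letter is not what conditions the rule; the number of vowels is.
"zar" has 1 vowel. The stems with 1 vowel (mam → mamam, gek → gegek) repeat the first consonant+vowel as a prefix.
The other patterns: stems with 2 vowels add mi- … -ir around the stem; stems with 3 vowels add -ak.
So zar → zazar.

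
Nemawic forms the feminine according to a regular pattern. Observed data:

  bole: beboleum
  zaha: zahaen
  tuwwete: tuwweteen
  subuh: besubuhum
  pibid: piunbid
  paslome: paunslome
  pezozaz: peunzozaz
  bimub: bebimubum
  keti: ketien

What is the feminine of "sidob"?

"sidob" begins with s-. The one such stem in the data (subuh → besubuhum) adds be- … -um around the stem, so the same rule applies.
The other patterns: stems beginning with p- insert -un- after the first vowel; stems beginning with k-, t- or z- add -en.
So sidob → besidobum.

besidobum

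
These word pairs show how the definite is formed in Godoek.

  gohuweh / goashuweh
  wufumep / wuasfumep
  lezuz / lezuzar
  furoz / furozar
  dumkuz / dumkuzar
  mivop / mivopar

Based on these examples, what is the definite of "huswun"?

huswunar

wufumep and mivop both end in -p yet inflect differently (wuasfumep, mivopar), so the final letter is not what conditions the rule; the last vowel is.
"huswun" has last vowel 'u'. The stems whose last vowel is 'u' (lezuz → lezuzar, dumkuz → dumkuzar) add -ar.
So huswun → huswunar.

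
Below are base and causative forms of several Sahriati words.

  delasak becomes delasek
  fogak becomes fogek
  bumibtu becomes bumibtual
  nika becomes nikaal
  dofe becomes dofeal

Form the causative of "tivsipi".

delasak and nika both have last vowel 'a' yet inflect differently (delasek, nikaal), so the last vowel is not what conditions the rule; whether the stem ends in a vowel or a consonant is.
"tivsipi" ends in a vowel. The stems ending in a vowel (bumibtu → bumibtual, nika → nikaal, dofe → dofeal) add -al.
The other pattern: stems ending in a consonant change the last vowel to 'e'.
So tivsipi → tivsipial.

tivsipial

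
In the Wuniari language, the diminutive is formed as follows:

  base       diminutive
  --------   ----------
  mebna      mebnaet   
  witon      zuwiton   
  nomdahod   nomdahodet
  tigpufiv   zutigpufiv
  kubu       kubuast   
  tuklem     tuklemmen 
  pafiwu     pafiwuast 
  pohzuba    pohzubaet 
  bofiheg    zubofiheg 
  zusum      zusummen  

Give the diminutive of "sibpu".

pafiwu and zusum both have last vowel 'u' yet inflect differently (pafiwuast, zusummen), so the last vowel is not what conditions the rule; the final letter is.
"sibpu" ends in -u. The stems ending in -u (pafiwu → pafiwuast, kubu → kubuast) add -ast.
The other patterns: stems ending in -a or -d add -et; stems ending in -m double the final consonant and add -en; stems ending in -g, -n or -v add the prefix zu-.
So sibpu → sibpuast.

sibpuast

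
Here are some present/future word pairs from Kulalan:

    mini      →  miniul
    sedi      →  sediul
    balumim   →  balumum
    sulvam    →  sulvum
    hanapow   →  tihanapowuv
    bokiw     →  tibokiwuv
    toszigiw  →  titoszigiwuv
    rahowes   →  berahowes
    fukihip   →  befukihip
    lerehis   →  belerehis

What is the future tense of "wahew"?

tiwahewuv

"wahew" ends in -w. The stems ending in -w (hanapow → tihanapowuv, bokiw → tibokiwuv, toszigiw → titoszigiwuv) add ti- … -uv around the stem.
The other patterns: stems ending in -i add -ul; stems ending in -m change the last vowel to 'u'; stems ending in -p or -s add the prefix be-.
So wahew → tiwahewuv.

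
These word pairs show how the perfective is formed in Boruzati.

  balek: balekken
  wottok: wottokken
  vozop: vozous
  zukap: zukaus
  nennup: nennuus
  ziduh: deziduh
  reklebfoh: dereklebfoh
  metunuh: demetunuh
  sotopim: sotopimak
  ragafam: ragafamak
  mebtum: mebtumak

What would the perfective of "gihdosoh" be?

wottok and vozop both have last vowel 'o' yet inflect differently (wottokken, vozous), so the last vowel is not what conditions the rule; the final letter is.
"gihdosoh" ends in -h. The stems ending in -h (ziduh → deziduh, reklebfoh → dereklebfoh, metunuh → demetunuh) add the prefix de-.
The other patterns: stems ending in -k double the final consonant and add -en; stems ending in -p drop the final letter and add -us; stems ending in -m add -ak.
So gihdosoh → degihdosoh.

degihdosoh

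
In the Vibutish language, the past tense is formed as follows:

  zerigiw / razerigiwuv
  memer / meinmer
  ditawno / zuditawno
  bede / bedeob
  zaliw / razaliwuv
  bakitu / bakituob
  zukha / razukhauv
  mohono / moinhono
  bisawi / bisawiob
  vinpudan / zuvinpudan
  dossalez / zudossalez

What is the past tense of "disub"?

zudisub

mohono and ditawno both end in -o yet inflect differently (moinhono, zuditawno), so the final letter is not what conditions the rule; the first letter is.
"disub" begins with d-. The stems beginning with d- (ditawno → zuditawno, dossalez → zudossalez) add the prefix zu-.
The other patterns: stems beginning with b- add -ob; stems beginning with m- insert -in- after the first vowel; stems beginning with z- add ra- … -uv around the stem.
So disub → zudisub.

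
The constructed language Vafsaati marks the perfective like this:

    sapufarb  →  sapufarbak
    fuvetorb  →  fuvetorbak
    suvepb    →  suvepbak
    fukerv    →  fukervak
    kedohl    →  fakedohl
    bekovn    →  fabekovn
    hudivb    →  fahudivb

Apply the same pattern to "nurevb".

fanurevb

"nurevb" has second-to-last letter 'v'. The stems whose second-to-last letter is 'v' (bekovn → fabekovn, hudivb → fahudivb) add the prefix fa-.
The other pattern: stems whose second-to-last letter is 'p' or 'r' add -ak.
So nurevb → fanurevb.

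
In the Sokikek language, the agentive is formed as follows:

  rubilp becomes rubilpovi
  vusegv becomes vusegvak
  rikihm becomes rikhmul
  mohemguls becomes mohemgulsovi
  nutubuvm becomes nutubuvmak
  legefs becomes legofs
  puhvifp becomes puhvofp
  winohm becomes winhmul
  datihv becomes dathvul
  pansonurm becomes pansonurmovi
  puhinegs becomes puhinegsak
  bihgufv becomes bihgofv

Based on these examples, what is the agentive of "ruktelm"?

"ruktelm" has second-to-last letter 'l'. The stems whose second-to-last letter is 'l' (mohemguls → mohemgulsovi, rubilp → rubilpovi) add -ovi.
The other patterns: stems whose second-to-last letter is 'h' delete the last vowel and add -ul; stems whose second-to-last letter is 'f' change the last vowel to 'o'; stems whose second-to-last letter is 'g' or 'v' add -ak.
So ruktelm → ruktelmovi.

ruktelmovi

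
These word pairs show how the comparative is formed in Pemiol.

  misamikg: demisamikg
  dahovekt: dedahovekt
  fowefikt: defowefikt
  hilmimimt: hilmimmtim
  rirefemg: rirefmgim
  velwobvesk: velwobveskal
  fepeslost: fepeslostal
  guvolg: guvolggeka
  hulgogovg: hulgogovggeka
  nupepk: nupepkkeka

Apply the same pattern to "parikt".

deparikt

dahovekt and hilmimimt both end in -t yet inflect differently (dedahovekt, hilmimmtim), so the final letter is not what conditions the rule; the second-to-last letter is.
"parikt" has second-to-last letter 'k'. The stems whose second-to-last letter is 'k' (misamikg → demisamikg, dahovekt → dedahovekt, fowefikt → defowefikt) add the prefix de-.
The other patterns: stems whose second-to-last letter is 'm' delete the last vowel and add -im; stems whose second-to-last letter is 's' add -al; stems whose second-to-last letter is 'l', 'p' or 'v' double the final consonant and add -eka.
So parikt → deparikt.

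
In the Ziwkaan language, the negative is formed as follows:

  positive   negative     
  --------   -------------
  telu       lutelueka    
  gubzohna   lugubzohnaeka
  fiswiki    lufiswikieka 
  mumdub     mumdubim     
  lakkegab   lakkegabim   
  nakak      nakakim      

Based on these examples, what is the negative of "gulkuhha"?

"gulkuhha" ends in a vowel. The stems ending in a vowel (telu → lutelueka, gubzohna → lugubzohnaeka, fiswiki → lufiswikieka) add lu- … -eka around the stem.
The other pattern: stems ending in a consonant add -im.
So gulkuhha → lugulkuhhaeka.

lugulkuhhaeka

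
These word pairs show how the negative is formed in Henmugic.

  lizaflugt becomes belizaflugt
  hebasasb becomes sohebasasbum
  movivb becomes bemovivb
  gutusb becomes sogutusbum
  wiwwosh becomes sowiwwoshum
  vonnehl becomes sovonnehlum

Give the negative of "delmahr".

gutusb and movivb both end in -b yet inflect differently (sogutusbum, bemovivb), so the final letter is not what conditions the rule; the second-to-last letter is.
"delmahr" has second-to-last letter 'h'. The one such stem in the data (vonnehl → sovonnehlum) adds so- … -um around the stem, so the same rule applies.
The other pattern: stems whose second-to-last letter is 'g' or 'v' add the prefix be-.
So delmahr → sodelmahrum.

sodelmahrum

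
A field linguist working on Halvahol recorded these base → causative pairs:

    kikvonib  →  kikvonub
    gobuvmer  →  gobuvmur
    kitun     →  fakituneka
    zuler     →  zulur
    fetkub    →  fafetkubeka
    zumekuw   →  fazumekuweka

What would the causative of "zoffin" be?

"zoffin" has last vowel 'i'. The one such stem in the data (kikvonib → kikvonub) changes the last vowel to 'u' (as do zuler, gobuvmer), so the same rule applies.
The other pattern: stems whose last vowel is 'u' add fa- … -eka around the stem.
So zoffin → zoffun.

zoffun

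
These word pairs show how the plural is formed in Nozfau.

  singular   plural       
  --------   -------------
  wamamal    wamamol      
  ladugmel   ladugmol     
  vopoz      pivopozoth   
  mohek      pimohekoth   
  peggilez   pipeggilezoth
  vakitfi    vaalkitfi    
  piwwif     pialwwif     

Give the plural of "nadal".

ladugmel and mohek both have last vowel 'e' yet inflect differently (ladugmol, pimohekoth), so the last vowel is not what conditions the rule; the final letter is.
"nadal" ends in -l. The stems ending in -l (wamamal → wamamol, ladugmel → ladugmol) change the last vowel to 'o'.
The other patterns: stems ending in -k or -z add pi- … -oth around the stem; stems ending in -f or -i insert -al- after the first vowel.
So nadal → nadol.

nadol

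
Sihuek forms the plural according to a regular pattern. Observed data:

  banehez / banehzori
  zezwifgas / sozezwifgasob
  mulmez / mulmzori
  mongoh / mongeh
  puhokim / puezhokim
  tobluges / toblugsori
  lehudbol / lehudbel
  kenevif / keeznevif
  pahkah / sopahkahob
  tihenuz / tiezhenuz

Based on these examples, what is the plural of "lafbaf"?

solafbafob

"lafbaf" has last vowel 'a'. The stems whose last vowel is 'a' (zezwifgas → sozezwifgasob, pahkah → sopahkahob) add so- … -ob around the stem.
The other patterns: stems whose last vowel is 'i' or 'u' insert -ez- after the first vowel; stems whose last vowel is 'o' change the last vowel to 'e'; stems whose last vowel is 'e' delete the last vowel and add -ori.
So lafbaf → solafbafob.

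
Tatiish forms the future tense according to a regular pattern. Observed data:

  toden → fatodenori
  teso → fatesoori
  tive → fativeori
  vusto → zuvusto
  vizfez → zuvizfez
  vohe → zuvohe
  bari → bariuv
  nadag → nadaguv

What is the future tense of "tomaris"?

fatomarisori

teso and vusto both end in -o yet inflect differently (fatesoori, zuvusto), so the final letter is not what conditions the rule; the first letter is.
"tomaris" begins with t-. The stems beginning with t- (toden → fatodenori, teso → fatesoori, tive → fativeori) add fa- … -ori around the stem.
So tomaris → fatomarisori.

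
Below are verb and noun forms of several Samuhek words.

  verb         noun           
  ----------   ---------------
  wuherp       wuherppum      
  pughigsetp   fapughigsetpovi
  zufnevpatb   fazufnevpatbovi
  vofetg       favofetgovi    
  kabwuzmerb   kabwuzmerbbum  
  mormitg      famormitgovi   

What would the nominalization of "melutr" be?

zufnevpatb and kabwuzmerb both end in -b yet inflect differently (fazufnevpatbovi, kabwuzmerbbum), so the final letter is not what conditions the rule; the second-to-last letter is.
"melutr" has second-to-last letter 't'. The stems whose second-to-last letter is 't' (zufnevpatb → fazufnevpatbovi, pughigsetp → fapughigsetpovi, vofetg → favofetgovi) add fa- … -ovi around the stem.
The other pattern: stems whose second-to-last letter is 'r' double the final consonant and add -um.
So melutr → famelutrovi.

famelutrovi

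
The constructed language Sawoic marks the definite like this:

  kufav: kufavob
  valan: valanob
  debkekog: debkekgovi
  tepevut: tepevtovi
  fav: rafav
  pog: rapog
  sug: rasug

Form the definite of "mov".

"mov" has 1 vowel. The stems with 1 vowel (fav → rafav, pog → rapog, sug → rasug) add the prefix ra-.
So mov → ramov.

ramov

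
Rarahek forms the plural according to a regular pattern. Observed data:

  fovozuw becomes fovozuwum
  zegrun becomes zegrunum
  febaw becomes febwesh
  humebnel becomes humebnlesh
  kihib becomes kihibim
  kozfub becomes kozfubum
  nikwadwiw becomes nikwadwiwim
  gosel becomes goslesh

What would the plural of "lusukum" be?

kozfub and kihib both end in -b yet inflect differently (kozfubum, kihibim), so the final letter is not what conditions the rule; the last vowel is.
"lusukum" has last vowel 'u'. The stems whose last vowel is 'u' (fovozuw → fovozuwum, zegrun → zegrunum, kozfub → kozfubum) add -um.
The other patterns: stems whose last vowel is 'i' add -im; stems whose last vowel is 'a' or 'e' delete the last vowel and add -esh.
So lusukum → lusukumum.

lusukumum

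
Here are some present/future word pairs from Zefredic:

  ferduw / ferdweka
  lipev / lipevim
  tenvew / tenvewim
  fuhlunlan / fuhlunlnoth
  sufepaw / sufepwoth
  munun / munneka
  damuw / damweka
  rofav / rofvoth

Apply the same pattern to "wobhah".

wobhhoth

"wobhah" has last vowel 'a'. The stems whose last vowel is 'a' (fuhlunlan → fuhlunlnoth, sufepaw → sufepwoth, rofav → rofvoth) delete the last vowel and add -oth.
So wobhah → wobhhoth.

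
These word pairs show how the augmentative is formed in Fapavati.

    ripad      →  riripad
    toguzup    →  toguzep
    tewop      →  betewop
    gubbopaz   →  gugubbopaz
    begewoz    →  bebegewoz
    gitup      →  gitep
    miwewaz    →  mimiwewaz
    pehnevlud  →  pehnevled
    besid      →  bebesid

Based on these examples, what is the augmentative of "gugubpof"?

begugubpof

pehnevlud and ripad both end in -d yet inflect differently (pehnevled, riripad), so the final letter is not what conditions the rule; the last vowel is.
"gugubpof" has last vowel 'o'. The stems whose last vowel is 'o' (tewop → betewop, begewoz → bebegewoz) add the prefix be-.
So gugubpof → begugubpof.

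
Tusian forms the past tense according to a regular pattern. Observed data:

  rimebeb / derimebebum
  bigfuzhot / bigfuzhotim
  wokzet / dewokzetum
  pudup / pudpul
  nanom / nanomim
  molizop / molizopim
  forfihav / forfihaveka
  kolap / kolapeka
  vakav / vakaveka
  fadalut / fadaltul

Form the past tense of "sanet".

desanetum

kolap and molizop both end in -p yet inflect differently (kolapeka, molizopim), so the final letter is not what conditions the rule; the last vowel is.
"sanet" has last vowel 'e'. The stems whose last vowel is 'e' (wokzet → dewokzetum, rimebeb → derimebebum) add de- … -um around the stem.
The other patterns: stems whose last vowel is 'a' add -eka; stems whose last vowel is 'o' add -im; stems whose last vowel is 'u' delete the last vowel and add -ul.
So sanet → desanetum.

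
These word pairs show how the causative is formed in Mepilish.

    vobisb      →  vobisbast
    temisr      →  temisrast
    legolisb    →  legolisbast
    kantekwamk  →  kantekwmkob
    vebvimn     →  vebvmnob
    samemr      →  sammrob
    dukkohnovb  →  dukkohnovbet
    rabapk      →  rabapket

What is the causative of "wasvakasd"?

wasvakasdast

temisr and samemr both end in -r yet inflect differently (temisrast, sammrob), so the final letter is not what conditions the rule; the second-to-last letter is.
"wasvakasd" has second-to-last letter 's'. The stems whose second-to-last letter is 's' (vobisb → vobisbast, temisr → temisrast, legolisb → legolisbast) add -ast.
So wasvakasd → wasvakasdast.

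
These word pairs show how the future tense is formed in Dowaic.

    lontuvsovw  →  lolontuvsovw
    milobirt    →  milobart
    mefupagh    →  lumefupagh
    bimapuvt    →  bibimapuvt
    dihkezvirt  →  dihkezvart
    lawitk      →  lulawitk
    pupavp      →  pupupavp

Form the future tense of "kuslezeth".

lukuslezeth

bimapuvt and milobirt both end in -t yet inflect differently (bibimapuvt, milobart), so the final letter is not what conditions the rule; the second-to-last letter is.
"kuslezeth" has second-to-last letter 't'. The one such stem in the data (lawitk → lulawitk) adds the prefix lu-, so the same rule applies.
So kuslezeth → lukuslezeth.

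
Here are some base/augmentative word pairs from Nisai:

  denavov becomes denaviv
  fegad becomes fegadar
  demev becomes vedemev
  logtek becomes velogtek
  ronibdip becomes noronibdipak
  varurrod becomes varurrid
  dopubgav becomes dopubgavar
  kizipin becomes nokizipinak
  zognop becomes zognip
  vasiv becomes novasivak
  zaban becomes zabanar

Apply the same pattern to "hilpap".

vasiv and demev both end in -v yet inflect differently (novasivak, vedemev), so the final letter is not what conditions the rule; the last vowel is.
"hilpap" has last vowel 'a'. The stems whose last vowel is 'a' (fegad → fegadar, zaban → zabanar, dopubgav → dopubgavar) add -ar.
So hilpap → hilpapar.

hilpapar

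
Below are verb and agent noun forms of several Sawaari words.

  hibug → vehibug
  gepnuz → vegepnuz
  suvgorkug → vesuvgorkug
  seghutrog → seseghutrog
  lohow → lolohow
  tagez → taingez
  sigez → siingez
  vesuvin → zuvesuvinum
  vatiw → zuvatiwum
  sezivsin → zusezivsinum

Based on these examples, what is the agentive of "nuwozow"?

hibug and seghutrog both end in -g yet inflect differently (vehibug, seseghutrog), so the final letter is not what conditions the rule; the last vowel is.
"nuwozow" has last vowel 'o'. The stems whose last vowel is 'o' (seghutrog → seseghutrog, lohow → lolohow) repeat the first consonant+vowel as a prefix.
So nuwozow → nunuwozow.

nunuwozow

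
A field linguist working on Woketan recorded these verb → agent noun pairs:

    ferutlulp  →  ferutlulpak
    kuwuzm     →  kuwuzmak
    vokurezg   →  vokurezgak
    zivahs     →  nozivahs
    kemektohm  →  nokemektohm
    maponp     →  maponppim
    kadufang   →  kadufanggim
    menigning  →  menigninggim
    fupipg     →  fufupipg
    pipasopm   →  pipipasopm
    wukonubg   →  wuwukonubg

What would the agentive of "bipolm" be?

kuwuzm and kemektohm both end in -m yet inflect differently (kuwuzmak, nokemektohm), so the final letter is not what conditions the rule; the second-to-last letter is.
"bipolm" has second-to-last letter 'l'. The one such stem in the data (ferutlulp → ferutlulpak) adds -ak, so the same rule applies.
The other patterns: stems whose second-to-last letter is 'h' add the prefix no-; stems whose second-to-last letter is 'n' double the final consonant and add -im; stems whose second-to-last letter is 'b' or 'p' repeat the first consonant+vowel as a prefix.
So bipolm → bipolmak.

bipolmak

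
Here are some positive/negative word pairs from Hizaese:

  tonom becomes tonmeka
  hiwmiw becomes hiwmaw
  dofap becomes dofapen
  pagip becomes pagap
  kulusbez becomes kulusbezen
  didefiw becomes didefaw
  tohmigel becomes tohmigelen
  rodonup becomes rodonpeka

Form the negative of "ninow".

ninweka

"ninow" has last vowel 'o'. The one such stem in the data (tonom → tonmeka) deletes the last vowel and adds -eka (as does rodonup), so the same rule applies.
The other patterns: stems whose last vowel is 'a' or 'e' add -en; stems whose last vowel is 'i' change the last vowel to 'a'.
So ninow → ninweka.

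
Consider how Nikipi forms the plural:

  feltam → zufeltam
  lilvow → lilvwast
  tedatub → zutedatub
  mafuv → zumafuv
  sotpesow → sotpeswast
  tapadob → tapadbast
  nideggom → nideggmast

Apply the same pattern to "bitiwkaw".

"bitiwkaw" has last vowel 'a'. The one such stem in the data (feltam → zufeltam) adds the prefix zu-, so the same rule applies.
The other pattern: stems whose last vowel is 'o' delete the last vowel and add -ast.
So bitiwkaw → zubitiwkaw.

zubitiwkaw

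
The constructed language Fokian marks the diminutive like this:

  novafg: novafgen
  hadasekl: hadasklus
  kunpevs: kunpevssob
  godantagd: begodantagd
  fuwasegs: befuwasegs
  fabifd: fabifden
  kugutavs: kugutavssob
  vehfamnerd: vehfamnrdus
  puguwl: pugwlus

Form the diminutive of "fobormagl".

befobormagl

kugutavs and fuwasegs both end in -s yet inflect differently (kugutavssob, befuwasegs), so the final letter is not what conditions the rule; the second-to-last letter is.
"fobormagl" has second-to-last letter 'g'. The stems whose second-to-last letter is 'g' (fuwasegs → befuwasegs, godantagd → begodantagd) add the prefix be-.
So fobormagl → befobormagl.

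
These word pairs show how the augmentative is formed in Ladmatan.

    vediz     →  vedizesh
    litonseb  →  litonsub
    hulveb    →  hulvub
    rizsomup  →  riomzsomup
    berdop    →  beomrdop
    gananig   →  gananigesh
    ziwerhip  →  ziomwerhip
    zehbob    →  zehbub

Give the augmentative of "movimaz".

movimazesh

zehbob and berdop both have last vowel 'o' yet inflect differently (zehbub, beomrdop), so the last vowel is not what conditions the rule; the final letter is.
"movimaz" ends in -z. The one such stem in the data (vediz → vedizesh) adds -esh, so the same rule applies.
The other patterns: stems ending in -b change the last vowel to 'u'; stems ending in -p insert -om- after the first vowel.
So movimaz → movimazesh.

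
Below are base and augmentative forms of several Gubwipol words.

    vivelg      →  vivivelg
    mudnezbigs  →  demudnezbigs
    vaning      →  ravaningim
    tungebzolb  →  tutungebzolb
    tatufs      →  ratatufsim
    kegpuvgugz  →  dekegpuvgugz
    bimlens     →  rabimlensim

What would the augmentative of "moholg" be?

momoholg

mudnezbigs and tatufs both end in -s yet inflect differently (demudnezbigs, ratatufsim), so the final letter is not what conditions the rule; the second-to-last letter is.
"moholg" has second-to-last letter 'l'. The stems whose second-to-last letter is 'l' (tungebzolb → tutungebzolb, vivelg → vivivelg) repeat the first consonant+vowel as a prefix.
So moholg → momoholg.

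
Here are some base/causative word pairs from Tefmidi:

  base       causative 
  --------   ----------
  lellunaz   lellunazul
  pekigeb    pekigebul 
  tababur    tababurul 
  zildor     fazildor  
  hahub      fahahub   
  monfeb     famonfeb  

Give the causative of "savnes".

fasavnes

tababur and zildor both end in -r yet inflect differently (tababurul, fazildor), so the final letter is not what conditions the rule; the number of vowels is.
"savnes" has 2 vowels. The stems with 2 vowels (zildor → fazildor, hahub → fahahub, monfeb → famonfeb) add the prefix fa-.
The other pattern: stems with 3 vowels add -ul.
So savnes → fasavnes.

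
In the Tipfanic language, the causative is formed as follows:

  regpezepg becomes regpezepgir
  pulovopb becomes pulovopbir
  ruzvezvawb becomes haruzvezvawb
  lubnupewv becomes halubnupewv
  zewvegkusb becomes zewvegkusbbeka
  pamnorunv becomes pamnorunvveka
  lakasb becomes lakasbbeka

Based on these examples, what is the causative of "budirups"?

budirupsir

"budirups" has second-to-last letter 'p'. The stems whose second-to-last letter is 'p' (regpezepg → regpezepgir, pulovopb → pulovopbir) add -ir.
So budirups → budirupsir.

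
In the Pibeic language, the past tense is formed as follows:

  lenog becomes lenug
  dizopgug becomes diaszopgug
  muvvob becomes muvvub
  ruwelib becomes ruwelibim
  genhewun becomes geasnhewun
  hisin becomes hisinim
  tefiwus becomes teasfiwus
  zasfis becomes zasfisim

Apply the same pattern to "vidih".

"vidih" has last vowel 'i'. The stems whose last vowel is 'i' (zasfis → zasfisim, hisin → hisinim, ruwelib → ruwelibim) add -im.
So vidih → vidihim.

vidihim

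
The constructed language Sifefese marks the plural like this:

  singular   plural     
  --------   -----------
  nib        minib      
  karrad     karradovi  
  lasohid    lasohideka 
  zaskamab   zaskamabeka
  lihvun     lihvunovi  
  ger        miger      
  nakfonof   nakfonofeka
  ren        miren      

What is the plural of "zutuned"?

zutunedeka

ren and lihvun both end in -n yet inflect differently (miren, lihvunovi), so the final letter is not what conditions the rule; the number of vowels is.
"zutuned" has 3 vowels. The stems with 3 vowels (lasohid → lasohideka, nakfonof → nakfonofeka, zaskamab → zaskamabeka) add -eka.
The other patterns: stems with 1 vowel add the prefix mi-; stems with 2 vowels add -ovi.
So zutuned → zutunedeka.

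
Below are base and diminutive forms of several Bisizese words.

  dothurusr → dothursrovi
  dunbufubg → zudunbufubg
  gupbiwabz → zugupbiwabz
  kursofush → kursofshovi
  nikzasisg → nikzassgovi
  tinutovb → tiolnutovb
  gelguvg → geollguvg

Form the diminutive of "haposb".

gelguvg and nikzasisg both end in -g yet inflect differently (geollguvg, nikzassgovi), so the final letter is not what conditions the rule; the second-to-last letter is.
"haposb" has second-to-last letter 's'. The stems whose second-to-last letter is 's' (kursofush → kursofshovi, nikzasisg → nikzassgovi, dothurusr → dothursrovi) delete the last vowel and add -ovi.
So haposb → hapsbovi.

hapsbovi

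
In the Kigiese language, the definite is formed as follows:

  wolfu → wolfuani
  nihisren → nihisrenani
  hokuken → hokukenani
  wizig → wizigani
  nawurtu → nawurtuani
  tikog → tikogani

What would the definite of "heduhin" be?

Every pair shown (wolfu → wolfuani, nihisren → nihisrenani, hokuken → hokukenani, …) follows the same rule: add -ani.
So heduhin → heduhinani.

heduhinani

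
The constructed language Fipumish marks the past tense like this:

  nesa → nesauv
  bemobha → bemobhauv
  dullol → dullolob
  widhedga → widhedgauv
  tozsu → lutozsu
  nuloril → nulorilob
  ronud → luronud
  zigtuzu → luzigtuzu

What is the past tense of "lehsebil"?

lehsebilob

nuloril and nesa both begin with n- yet inflect differently (nulorilob, nesauv), so the first letter is not what conditions the rule; the final letter is.
"lehsebil" ends in -l. The stems ending in -l (dullol → dullolob, nuloril → nulorilob) add -ob.
The other patterns: stems ending in -a add -uv; stems ending in -d or -u add the prefix lu-.
So lehsebil → lehsebilob.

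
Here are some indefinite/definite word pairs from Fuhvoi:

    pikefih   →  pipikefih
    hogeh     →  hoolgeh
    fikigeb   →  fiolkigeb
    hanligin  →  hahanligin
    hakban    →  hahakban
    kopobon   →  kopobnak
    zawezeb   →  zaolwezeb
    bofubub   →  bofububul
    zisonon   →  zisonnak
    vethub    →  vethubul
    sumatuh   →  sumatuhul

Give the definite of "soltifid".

sosoltifid

vethub and zawezeb both end in -b yet inflect differently (vethubul, zaolwezeb), so the final letter is not what conditions the rule; the last vowel is.
"soltifid" has last vowel 'i'. The stems whose last vowel is 'i' (hanligin → hahanligin, pikefih → pipikefih) repeat the first consonant+vowel as a prefix.
The other patterns: stems whose last vowel is 'u' add -ul; stems whose last vowel is 'e' insert -ol- after the first vowel; stems whose last vowel is 'o' delete the last vowel and add -ak.
So soltifid → sosoltifid.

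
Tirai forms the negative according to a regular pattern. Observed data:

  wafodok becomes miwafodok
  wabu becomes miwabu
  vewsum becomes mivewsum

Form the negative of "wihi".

miwihi

Every pair shown (wafodok → miwafodok, wabu → miwabu, vewsum → mivewsum) follows the same rule: add the prefix mi-.
So wihi → miwihi.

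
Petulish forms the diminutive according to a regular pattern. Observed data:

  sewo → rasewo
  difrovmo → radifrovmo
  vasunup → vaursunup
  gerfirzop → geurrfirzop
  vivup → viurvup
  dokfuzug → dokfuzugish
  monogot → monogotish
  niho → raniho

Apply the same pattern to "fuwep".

"fuwep" ends in -p. The stems ending in -p (gerfirzop → geurrfirzop, vasunup → vaursunup, vivup → viurvup) insert -ur- after the first vowel.
The other patterns: stems ending in -o add the prefix ra-; stems ending in -g or -t add -ish.
So fuwep → fuurwep.

fuurwep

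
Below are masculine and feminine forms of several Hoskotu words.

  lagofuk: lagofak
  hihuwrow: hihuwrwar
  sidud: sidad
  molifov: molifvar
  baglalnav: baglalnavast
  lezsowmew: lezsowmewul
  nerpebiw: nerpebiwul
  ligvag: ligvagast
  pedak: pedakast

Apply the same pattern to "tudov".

"tudov" has last vowel 'o'. The stems whose last vowel is 'o' (molifov → molifvar, hihuwrow → hihuwrwar) delete the last vowel and add -ar.
The other patterns: stems whose last vowel is 'a' add -ast; stems whose last vowel is 'e' or 'i' add -ul; stems whose last vowel is 'u' change the last vowel to 'a'.
So tudov → tudvar.

tudvar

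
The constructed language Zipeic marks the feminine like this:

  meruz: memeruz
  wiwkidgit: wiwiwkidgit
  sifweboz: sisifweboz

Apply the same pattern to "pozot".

popozot

Every pair shown (meruz → memeruz, wiwkidgit → wiwiwkidgit, sifweboz → sisifweboz) follows the same rule: repeat the first consonant+vowel as a prefix.
So pozot → popozot.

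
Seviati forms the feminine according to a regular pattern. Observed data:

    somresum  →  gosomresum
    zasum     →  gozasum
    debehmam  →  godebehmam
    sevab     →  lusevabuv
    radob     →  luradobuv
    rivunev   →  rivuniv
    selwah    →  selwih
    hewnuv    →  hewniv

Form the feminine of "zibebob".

luzibebobuv

"zibebob" ends in -b. The stems ending in -b (sevab → lusevabuv, radob → luradobuv) add lu- … -uv around the stem.
The other patterns: stems ending in -m add the prefix go-; stems ending in -h or -v change the last vowel to 'i'.
So zibebob → luzibebobuv.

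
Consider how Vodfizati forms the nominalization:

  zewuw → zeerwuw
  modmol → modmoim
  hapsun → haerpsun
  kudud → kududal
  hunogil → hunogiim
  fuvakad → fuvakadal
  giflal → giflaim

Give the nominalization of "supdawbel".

"supdawbel" ends in -l. The stems ending in -l (modmol → modmoim, giflal → giflaim, hunogil → hunogiim) drop the final letter and add -im.
So supdawbel → supdawbeim.

supdawbeim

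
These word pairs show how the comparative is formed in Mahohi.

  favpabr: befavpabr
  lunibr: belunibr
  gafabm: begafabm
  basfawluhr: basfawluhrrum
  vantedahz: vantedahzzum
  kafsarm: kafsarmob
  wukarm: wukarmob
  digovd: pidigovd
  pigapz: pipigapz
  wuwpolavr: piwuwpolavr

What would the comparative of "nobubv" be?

benobubv

favpabr and basfawluhr both end in -r yet inflect differently (befavpabr, basfawluhrrum), so the final letter is not what conditions the rule; the second-to-last letter is.
"nobubv" has second-to-last letter 'b'. The stems whose second-to-last letter is 'b' (favpabr → befavpabr, lunibr → belunibr, gafabm → begafabm) add the prefix be-.
The other patterns: stems whose second-to-last letter is 'h' double the final consonant and add -um; stems whose second-to-last letter is 'r' add -ob; stems whose second-to-last letter is 'p' or 'v' add the prefix pi-.
So nobubv → benobubv.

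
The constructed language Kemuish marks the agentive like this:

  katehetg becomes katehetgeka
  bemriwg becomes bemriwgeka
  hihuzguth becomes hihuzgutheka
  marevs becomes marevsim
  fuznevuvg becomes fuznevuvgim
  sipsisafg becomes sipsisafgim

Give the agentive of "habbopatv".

habbopatveka

katehetg and fuznevuvg both end in -g yet inflect differently (katehetgeka, fuznevuvgim), so the final letter is not what conditions the rule; the second-to-last letter is.
"habbopatv" has second-to-last letter 't'. The stems whose second-to-last letter is 't' (katehetg → katehetgeka, hihuzguth → hihuzgutheka) add -eka.
So habbopatv → habbopatveka.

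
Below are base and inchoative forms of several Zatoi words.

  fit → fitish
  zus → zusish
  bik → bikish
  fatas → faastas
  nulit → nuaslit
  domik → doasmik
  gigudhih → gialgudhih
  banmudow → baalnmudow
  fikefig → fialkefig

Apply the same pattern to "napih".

naaspih

zus and fatas both end in -s yet inflect differently (zusish, faastas), so the final letter is not what conditions the rule; the number of vowels is.
"napih" has 2 vowels. The stems with 2 vowels (fatas → faastas, nulit → nuaslit, domik → doasmik) insert -as- after the first vowel.
So napih → naaspih.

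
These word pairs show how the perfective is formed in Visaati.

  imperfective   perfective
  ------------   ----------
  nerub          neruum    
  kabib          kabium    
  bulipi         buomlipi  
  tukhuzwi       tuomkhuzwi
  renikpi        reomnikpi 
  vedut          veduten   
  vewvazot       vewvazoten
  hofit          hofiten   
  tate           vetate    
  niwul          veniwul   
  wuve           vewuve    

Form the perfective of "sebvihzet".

kabib and bulipi both have last vowel 'i' yet inflect differently (kabium, buomlipi), so the last vowel is not what conditions the rule; the final letter is.
"sebvihzet" ends in -t. The stems ending in -t (vedut → veduten, vewvazot → vewvazoten, hofit → hofiten) add -en.
The other patterns: stems ending in -b drop the final letter and add -um; stems ending in -i insert -om- after the first vowel; stems ending in -e or -l add the prefix ve-.
So sebvihzet → sebvihzeten.

sebvihzeten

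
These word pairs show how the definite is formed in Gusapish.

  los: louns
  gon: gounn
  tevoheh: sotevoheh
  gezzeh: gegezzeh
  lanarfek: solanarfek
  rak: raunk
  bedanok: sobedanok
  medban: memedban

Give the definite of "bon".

bounn

gon and medban both end in -n yet inflect differently (gounn, memedban), so the final letter is not what conditions the rule; the number of vowels is.
"bon" has 1 vowel. The stems with 1 vowel (los → louns, rak → raunk, gon → gounn) insert -un- after the first vowel.
So bon → bounn.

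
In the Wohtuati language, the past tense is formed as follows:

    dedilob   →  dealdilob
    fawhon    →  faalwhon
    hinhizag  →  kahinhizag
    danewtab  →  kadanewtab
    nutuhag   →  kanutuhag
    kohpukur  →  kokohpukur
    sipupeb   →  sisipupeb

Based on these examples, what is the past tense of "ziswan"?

"ziswan" has last vowel 'a'. The stems whose last vowel is 'a' (hinhizag → kahinhizag, danewtab → kadanewtab, nutuhag → kanutuhag) add the prefix ka-.
The other patterns: stems whose last vowel is 'o' insert -al- after the first vowel; stems whose last vowel is 'e' or 'u' repeat the first consonant+vowel as a prefix.
So ziswan → kaziswan.

kaziswan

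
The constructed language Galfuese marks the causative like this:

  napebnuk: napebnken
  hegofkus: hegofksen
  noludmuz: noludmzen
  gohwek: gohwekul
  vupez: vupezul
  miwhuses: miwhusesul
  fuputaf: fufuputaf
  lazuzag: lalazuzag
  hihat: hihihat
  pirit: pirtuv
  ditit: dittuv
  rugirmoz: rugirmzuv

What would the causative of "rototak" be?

rorototak

napebnuk and gohwek both end in -k yet inflect differently (napebnken, gohwekul), so the final letter is not what conditions the rule; the last vowel is.
"rototak" has last vowel 'a'. The stems whose last vowel is 'a' (fuputaf → fufuputaf, lazuzag → lalazuzag, hihat → hihihat) repeat the first consonant+vowel as a prefix.
So rototak → rorototak.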